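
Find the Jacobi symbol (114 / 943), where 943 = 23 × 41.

Pull out 2: since 943 ≡ 7 (mod 8), (2/943) = +1.
Reciprocity: 57 ≡ 1 and 943 ≡ 3 (mod 4), so (57/943) = +(943/57).
Reduce top mod 57: now compute (31/57).
Reciprocity: 31 ≡ 3 and 57 ≡ 1 (mod 4), so (31/57) = +(57/31).
Reduce top mod 31: now compute (26/31).
Pull out 2: since 31 ≡ 7 (mod 8), (2/31) = +1.
Reciprocity: 13 ≡ 1 and 31 ≡ 3 (mod 4), so (13/31) = +(31/13).
Reduce top mod 13: now compute (5/13).
Reciprocity: 5 ≡ 1 and 13 ≡ 1 (mod 4), so (5/13) = +(13/5).
Reduce top mod 5: now compute (3/5).
Reciprocity: 3 ≡ 3 and 5 ≡ 1 (mod 4), so (3/5) = +(5/3).
Reduce top mod 3: now compute (2/3).
Pull out 2: since 3 ≡ 3 (mod 8), (2/3) = -1.
Reached (1/3) = 1. Collecting the sign flips along the way, the symbol is -1.

-1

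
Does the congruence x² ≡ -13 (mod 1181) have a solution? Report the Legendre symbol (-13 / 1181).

-1

First reduce: -13 ≡ 1168 (mod 1181).
Pull out 2^4: since 1181 ≡ 5 (mod 8), (2/1181) = -1, so (2/1181)^4 = +1.
Reciprocity: 73 ≡ 1 and 1181 ≡ 1 (mod 4), so (73/1181) = +(1181/73).
Reduce top mod 73: now compute (13/73).
Reciprocity: 13 ≡ 1 and 73 ≡ 1 (mod 4), so (13/73) = +(73/13).
Reduce top mod 13: now compute (8/13).
Pull out 2^3: since 13 ≡ 5 (mod 8), (2/13) = -1, so (2/13)^3 = -1.
Reached (1/13) = 1. Collecting the sign flips along the way, the symbol is -1.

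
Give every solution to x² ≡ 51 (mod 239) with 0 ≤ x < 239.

23, 216

Since 239 ≡ 3 (mod 4), a square root of 51 is 51^((239+1)/4) = 51^60 mod 239.
Repeated squaring: 51^2≡211, 51^4≡67, 51^8≡187, 51^16≡75, 51^32≡128 (mod 239).
51^60 = 51^(32+16+8+4) ≡ 216 (mod 239).
Check: 216² = 46656 ≡ 51 (mod 239). The two roots are 23 and 216.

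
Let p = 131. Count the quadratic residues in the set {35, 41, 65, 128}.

3

(35/131) = +1 → QR.
(41/131) = +1 → QR.
(65/131) = +1 → QR.
(128/131) = -1 → non-residue.
Total quadratic residues among the 4: 3.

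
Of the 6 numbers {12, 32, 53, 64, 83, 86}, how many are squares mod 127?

(12/127) = -1 → non-residue.
(32/127) = +1 → QR.
(53/127) = -1 → non-residue.
(64/127) = +1 → QR.
(83/127) = -1 → non-residue.
(86/127) = -1 → non-residue.
Total quadratic residues among the 6: 2.

2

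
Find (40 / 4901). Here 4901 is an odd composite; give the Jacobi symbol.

-1

Pull out 2^3: since 4901 ≡ 5 (mod 8), (2/4901) = -1, so (2/4901)^3 = -1.
Reciprocity: 5 ≡ 1 and 4901 ≡ 1 (mod 4), so (5/4901) = +(4901/5).
Reduce top mod 5: now compute (1/5).
Reached (1/5) = 1. Collecting the sign flips along the way, the symbol is -1.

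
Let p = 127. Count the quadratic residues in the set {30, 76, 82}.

3

(30/127) = +1 → QR.
(76/127) = +1 → QR.
(82/127) = +1 → QR.
Total quadratic residues among the 3: 3.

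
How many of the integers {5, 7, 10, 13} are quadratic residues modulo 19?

(5/19) = +1 → QR.
(7/19) = +1 → QR.
(10/19) = -1 → non-residue.
(13/19) = -1 → non-residue.
Total quadratic residues among the 4: 2.

2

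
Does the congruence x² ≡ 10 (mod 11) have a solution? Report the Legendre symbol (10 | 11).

Pull out 2: since 11 ≡ 3 (mod 8), (2/11) = -1.
Reciprocity: 5 ≡ 1 and 11 ≡ 3 (mod 4), so (5/11) = +(11/5).
Reduce top mod 5: now compute (1/5).
Reached (1/5) = 1. Collecting the sign flips along the way, the symbol is -1.

-1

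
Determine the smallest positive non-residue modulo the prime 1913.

(2/1913) = +1, so 2 is a residue.
(3/1913) = −1, so 3 is the smallest positive non-residue mod 1913.

3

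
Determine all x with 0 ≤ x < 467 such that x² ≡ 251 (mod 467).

127, 340

Since 467 ≡ 3 (mod 4), a square root of 251 is 251^((467+1)/4) = 251^117 mod 467.
Repeated squaring: 251^2≡423, 251^4≡68, 251^8≡421, 251^16≡248, 251^32≡327, 251^64≡453 (mod 467).
251^117 = 251^(64+32+16+4+1) ≡ 127 (mod 467).
Check: 127² = 16129 ≡ 251 (mod 467). The two roots are 127 and 340.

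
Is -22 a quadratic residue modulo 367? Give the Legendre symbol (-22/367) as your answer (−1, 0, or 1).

First reduce: -22 ≡ 345 (mod 367).
Reciprocity: 345 ≡ 1 and 367 ≡ 3 (mod 4), so (345/367) = +(367/345).
Reduce top mod 345: now compute (22/345).
Pull out 2: since 345 ≡ 1 (mod 8), (2/345) = +1.
Reciprocity: 11 ≡ 3 and 345 ≡ 1 (mod 4), so (11/345) = +(345/11).
Reduce top mod 11: now compute (4/11).
Pull out 2^2: since 11 ≡ 3 (mod 8), (2/11) = -1, so (2/11)^2 = +1.
Reached (1/11) = 1. Collecting the sign flips along the way, the symbol is +1.

1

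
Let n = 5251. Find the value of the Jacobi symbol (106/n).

Pull out 2: since 5251 ≡ 3 (mod 8), (2/5251) = -1.
Reciprocity: 53 ≡ 1 and 5251 ≡ 3 (mod 4), so (53/5251) = +(5251/53).
Reduce top mod 53: now compute (4/53).
Pull out 2^2: since 53 ≡ 5 (mod 8), (2/53) = -1, so (2/53)^2 = +1.
Reached (1/53) = 1. Collecting the sign flips along the way, the symbol is -1.

-1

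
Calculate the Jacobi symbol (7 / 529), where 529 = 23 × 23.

1

Reciprocity: 7 ≡ 3 and 529 ≡ 1 (mod 4), so (7/529) = +(529/7).
Reduce top mod 7: now compute (4/7).
Pull out 2^2: since 7 ≡ 7 (mod 8), (2/7) = +1, so (2/7)^2 = +1.
Reached (1/7) = 1. Collecting the sign flips along the way, the symbol is +1.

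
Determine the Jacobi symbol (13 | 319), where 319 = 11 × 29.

Reciprocity: 13 ≡ 1 and 319 ≡ 3 (mod 4), so (13/319) = +(319/13).
Reduce top mod 13: now compute (7/13).
Reciprocity: 7 ≡ 3 and 13 ≡ 1 (mod 4), so (7/13) = +(13/7).
Reduce top mod 7: now compute (6/7).
Pull out 2: since 7 ≡ 7 (mod 8), (2/7) = +1.
Reciprocity: 3 ≡ 3 and 7 ≡ 3 (mod 4), so (3/7) = −(7/3).
Reduce top mod 3: now compute (1/3).
Reached (1/3) = 1. Collecting the sign flips along the way, the symbol is -1.

-1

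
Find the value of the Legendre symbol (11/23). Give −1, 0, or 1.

Euler's criterion: (11/23) ≡ 11^11 (mod 23).
11^2 ≡ 6 (mod 23)
11^4 ≡ 13 (mod 23)
11^8 ≡ 8 (mod 23)
11^11 = 11^(8+2+1) ≡ 22 (mod 23).
Result is 22 ≡ −1, so (11/23) = −1.

-1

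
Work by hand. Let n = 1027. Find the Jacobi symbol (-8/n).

1

First reduce: -8 ≡ 1019 (mod 1027).
Reciprocity: 1019 ≡ 3 and 1027 ≡ 3 (mod 4), so (1019/1027) = −(1027/1019).
Reduce top mod 1019: now compute (8/1019).
Pull out 2^3: since 1019 ≡ 3 (mod 8), (2/1019) = -1, so (2/1019)^3 = -1.
Reached (1/1019) = 1. Collecting the sign flips along the way, the symbol is +1.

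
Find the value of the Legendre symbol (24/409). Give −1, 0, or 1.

Pull out 2^3: since 409 ≡ 1 (mod 8), (2/409) = +1, so (2/409)^3 = +1.
Reciprocity: 3 ≡ 3 and 409 ≡ 1 (mod 4), so (3/409) = +(409/3).
Reduce top mod 3: now compute (1/3).
Reached (1/3) = 1. Collecting the sign flips along the way, the symbol is +1.

1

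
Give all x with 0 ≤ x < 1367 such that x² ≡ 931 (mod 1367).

Since 1367 ≡ 3 (mod 4), a square root of 931 is 931^((1367+1)/4) = 931^342 mod 1367.
Repeated squaring: 931^2≡83, 931^4≡54, 931^8≡182, 931^16≡316, 931^32≡65, 931^64≡124, 931^128≡339, 931^256≡93 (mod 1367).
931^342 = 931^(256+64+16+4+2) ≡ 819 (mod 1367).
Check: 819² = 670761 ≡ 931 (mod 1367). The two roots are 548 and 819.

548, 819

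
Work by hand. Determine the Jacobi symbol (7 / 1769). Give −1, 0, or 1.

-1

Reciprocity: 7 ≡ 3 and 1769 ≡ 1 (mod 4), so (7/1769) = +(1769/7).
Reduce top mod 7: now compute (5/7).
Reciprocity: 5 ≡ 1 and 7 ≡ 3 (mod 4), so (5/7) = +(7/5).
Reduce top mod 5: now compute (2/5).
Pull out 2: since 5 ≡ 5 (mod 8), (2/5) = -1.
Reached (1/5) = 1. Collecting the sign flips along the way, the symbol is -1.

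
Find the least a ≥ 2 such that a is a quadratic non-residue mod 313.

5

(2/313) = +1, so 2 is a residue.
(3/313) = +1, so 3 is a residue.
(4/313) = +1, so 4 is a residue.
(5/313) = −1, so 5 is the smallest positive non-residue mod 313.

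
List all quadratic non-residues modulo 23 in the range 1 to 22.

5, 7, 10, 11, 14, 15, 17, 19, 20, 21, 22

Square k = 1,…,11 (k and 23−k give the same square):
1²=1, 2²=4, 3²=9, 4²=16, 5²≡2, 6²≡13, 7²≡3, 8²≡18, 9²≡12, 10²≡8, 11²≡6 (mod 23).
The residues are {1, 2, 3, 4, 6, 8, 9, 12, 13, 16, 18}; the non-residues are the remaining 11 nonzero classes.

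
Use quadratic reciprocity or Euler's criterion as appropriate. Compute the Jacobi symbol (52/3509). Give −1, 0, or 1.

Pull out 2^2: since 3509 ≡ 5 (mod 8), (2/3509) = -1, so (2/3509)^2 = +1.
Reciprocity: 13 ≡ 1 and 3509 ≡ 1 (mod 4), so (13/3509) = +(3509/13).
Reduce top mod 13: now compute (12/13).
Pull out 2^2: since 13 ≡ 5 (mod 8), (2/13) = -1, so (2/13)^2 = +1.
Reciprocity: 3 ≡ 3 and 13 ≡ 1 (mod 4), so (3/13) = +(13/3).
Reduce top mod 3: now compute (1/3).
Reached (1/3) = 1. Collecting the sign flips along the way, the symbol is +1.

1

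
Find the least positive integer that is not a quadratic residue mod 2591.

(2/2591) = +1, so 2 is a residue.
(3/2591) = +1, so 3 is a residue.
(4/2591) = +1, so 4 is a residue.
(5/2591) = +1, so 5 is a residue.
(6/2591) = +1, so 6 is a residue.
(7/2591) = −1, so 7 is the smallest positive non-residue mod 2591.

7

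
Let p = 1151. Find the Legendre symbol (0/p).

0

Top reduces to 0: gcd > 1, so the symbol is 0.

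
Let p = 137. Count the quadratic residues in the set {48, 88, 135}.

2

(48/137) = -1 → non-residue.
(88/137) = +1 → QR.
(135/137) = +1 → QR.
Total quadratic residues among the 3: 2.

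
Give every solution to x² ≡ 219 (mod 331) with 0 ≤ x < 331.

Since 331 ≡ 3 (mod 4), a square root of 219 is 219^((331+1)/4) = 219^83 mod 331.
Repeated squaring: 219^2≡297, 219^4≡163, 219^8≡89, 219^16≡308, 219^32≡198, 219^64≡146 (mod 331).
219^83 = 219^(64+16+2+1) ≡ 259 (mod 331).
Check: 259² = 67081 ≡ 219 (mod 331). The two roots are 72 and 259.

72, 259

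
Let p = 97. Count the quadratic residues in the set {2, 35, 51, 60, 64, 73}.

4

(2/97) = +1 → QR.
(35/97) = +1 → QR.
(51/97) = -1 → non-residue.
(60/97) = -1 → non-residue.
(64/97) = +1 → QR.
(73/97) = +1 → QR.
Total quadratic residues among the 6: 4.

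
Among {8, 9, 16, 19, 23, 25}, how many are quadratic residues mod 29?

(8/29) = -1 → non-residue.
(9/29) = +1 → QR.
(16/29) = +1 → QR.
(19/29) = -1 → non-residue.
(23/29) = +1 → QR.
(25/29) = +1 → QR.
Total quadratic residues among the 6: 4.

4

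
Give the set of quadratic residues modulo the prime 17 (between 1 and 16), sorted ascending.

Square k = 1,…,8 (k and 17−k give the same square):
1²=1, 2²=4, 3²=9, 4²=16, 5²≡8, 6²≡2, 7²≡15, 8²≡13 (mod 17).
So the quadratic residues mod 17 are {1, 2, 4, 8, 9, 13, 15, 16}.

1,2,4,8,9,13,15,16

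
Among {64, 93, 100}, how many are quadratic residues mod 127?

2

(64/127) = +1 → QR.
(93/127) = -1 → non-residue.
(100/127) = +1 → QR.
Total quadratic residues among the 3: 2.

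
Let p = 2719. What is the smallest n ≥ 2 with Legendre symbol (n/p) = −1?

(2/2719) = +1, so 2 is a residue.
(3/2719) = −1, so 3 is the smallest positive non-residue mod 2719.

3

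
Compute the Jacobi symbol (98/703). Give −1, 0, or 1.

1

Pull out 2: since 703 ≡ 7 (mod 8), (2/703) = +1.
Reciprocity: 49 ≡ 1 and 703 ≡ 3 (mod 4), so (49/703) = +(703/49).
Reduce top mod 49: now compute (17/49).
Reciprocity: 17 ≡ 1 and 49 ≡ 1 (mod 4), so (17/49) = +(49/17).
Reduce top mod 17: now compute (15/17).
Reciprocity: 15 ≡ 3 and 17 ≡ 1 (mod 4), so (15/17) = +(17/15).
Reduce top mod 15: now compute (2/15).
Pull out 2: since 15 ≡ 7 (mod 8), (2/15) = +1.
Reached (1/15) = 1. Collecting the sign flips along the way, the symbol is +1.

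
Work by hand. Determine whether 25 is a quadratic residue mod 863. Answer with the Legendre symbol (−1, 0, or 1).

1

Reciprocity: 25 ≡ 1 and 863 ≡ 3 (mod 4), so (25/863) = +(863/25).
Reduce top mod 25: now compute (13/25).
Reciprocity: 13 ≡ 1 and 25 ≡ 1 (mod 4), so (13/25) = +(25/13).
Reduce top mod 13: now compute (12/13).
Pull out 2^2: since 13 ≡ 5 (mod 8), (2/13) = -1, so (2/13)^2 = +1.
Reciprocity: 3 ≡ 3 and 13 ≡ 1 (mod 4), so (3/13) = +(13/3).
Reduce top mod 3: now compute (1/3).
Reached (1/3) = 1. Collecting the sign flips along the way, the symbol is +1.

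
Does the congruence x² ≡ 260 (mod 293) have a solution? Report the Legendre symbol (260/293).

1

Pull out 2^2: since 293 ≡ 5 (mod 8), (2/293) = -1, so (2/293)^2 = +1.
Reciprocity: 65 ≡ 1 and 293 ≡ 1 (mod 4), so (65/293) = +(293/65).
Reduce top mod 65: now compute (33/65).
Reciprocity: 33 ≡ 1 and 65 ≡ 1 (mod 4), so (33/65) = +(65/33).
Reduce top mod 33: now compute (32/33).
Pull out 2^5: since 33 ≡ 1 (mod 8), (2/33) = +1, so (2/33)^5 = +1.
Reached (1/33) = 1. Collecting the sign flips along the way, the symbol is +1.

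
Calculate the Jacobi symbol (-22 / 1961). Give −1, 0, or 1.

First reduce: -22 ≡ 1939 (mod 1961).
Reciprocity: 1939 ≡ 3 and 1961 ≡ 1 (mod 4), so (1939/1961) = +(1961/1939).
Reduce top mod 1939: now compute (22/1939).
Pull out 2: since 1939 ≡ 3 (mod 8), (2/1939) = -1.
Reciprocity: 11 ≡ 3 and 1939 ≡ 3 (mod 4), so (11/1939) = −(1939/11).
Reduce top mod 11: now compute (3/11).
Reciprocity: 3 ≡ 3 and 11 ≡ 3 (mod 4), so (3/11) = −(11/3).
Reduce top mod 3: now compute (2/3).
Pull out 2: since 3 ≡ 3 (mod 8), (2/3) = -1.
Reached (1/3) = 1. Collecting the sign flips along the way, the symbol is +1.

1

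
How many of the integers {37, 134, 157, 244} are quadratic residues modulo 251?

0

(37/251) = -1 → non-residue.
(134/251) = -1 → non-residue.
(157/251) = -1 → non-residue.
(244/251) = -1 → non-residue.
Total quadratic residues among the 4: 0.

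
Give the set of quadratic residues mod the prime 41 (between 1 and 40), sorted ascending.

Square k = 1,…,20 (k and 41−k give the same square):
1²=1, 2²=4, 3²=9, 4²=16, 5²=25, 6²=36, 7²≡8, 8²≡23, 9²≡40, 10²≡18, 11²≡39, 12²≡21, 13²≡5, 14²≡32, 15²≡20, 16²≡10, 17²≡2, 18²≡37, 19²≡33, 20²≡31 (mod 41).
So the quadratic residues mod 41 are {1, 2, 4, 5, 8, 9, 10, 16, 18, 20, 21, 23, 25, 31, 32, 33, 36, 37, 39, 40}.

1 2 4 5 8 9 10 16 18 20 21 23 25 31 32 33 36 37 39 40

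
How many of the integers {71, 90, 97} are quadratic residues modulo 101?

(71/101) = +1 → QR.
(90/101) = -1 → non-residue.
(97/101) = +1 → QR.
Total quadratic residues among the 3: 2.

2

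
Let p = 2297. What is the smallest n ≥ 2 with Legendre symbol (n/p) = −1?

3

(2/2297) = +1, so 2 is a residue.
(3/2297) = −1, so 3 is the smallest positive non-residue mod 2297.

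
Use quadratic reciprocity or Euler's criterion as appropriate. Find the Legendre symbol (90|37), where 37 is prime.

1

First reduce: 90 ≡ 16 (mod 37).
Pull out 2^4: since 37 ≡ 5 (mod 8), (2/37) = -1, so (2/37)^4 = +1.
Reached (1/37) = 1. Collecting the sign flips along the way, the symbol is +1.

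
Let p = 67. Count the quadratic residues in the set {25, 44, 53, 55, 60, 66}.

(25/67) = +1 → QR.
(44/67) = -1 → non-residue.
(53/67) = -1 → non-residue.
(55/67) = +1 → QR.
(60/67) = +1 → QR.
(66/67) = -1 → non-residue.
Total quadratic residues among the 6: 3.

3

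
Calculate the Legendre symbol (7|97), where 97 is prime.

-1

Reciprocity: 7 ≡ 3 and 97 ≡ 1 (mod 4), so (7/97) = +(97/7).
Reduce top mod 7: now compute (6/7).
Pull out 2: since 7 ≡ 7 (mod 8), (2/7) = +1.
Reciprocity: 3 ≡ 3 and 7 ≡ 3 (mod 4), so (3/7) = −(7/3).
Reduce top mod 3: now compute (1/3).
Reached (1/3) = 1. Collecting the sign flips along the way, the symbol is -1.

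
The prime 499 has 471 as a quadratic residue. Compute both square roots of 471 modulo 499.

Since 499 ≡ 3 (mod 4), a square root of 471 is 471^((499+1)/4) = 471^125 mod 499.
Repeated squaring: 471^2≡285, 471^4≡387, 471^8≡69, 471^16≡270, 471^32≡46, 471^64≡120 (mod 499).
471^125 = 471^(64+32+16+8+4+1) ≡ 107 (mod 499).
Check: 107² = 11449 ≡ 471 (mod 499). The two roots are 107 and 392.

107, 392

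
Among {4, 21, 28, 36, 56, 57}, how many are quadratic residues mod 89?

(4/89) = +1 → QR.
(21/89) = +1 → QR.
(28/89) = -1 → non-residue.
(36/89) = +1 → QR.
(56/89) = -1 → non-residue.
(57/89) = +1 → QR.
Total quadratic residues among the 6: 4.

4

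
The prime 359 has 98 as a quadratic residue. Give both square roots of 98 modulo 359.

Since 359 ≡ 3 (mod 4), a square root of 98 is 98^((359+1)/4) = 98^90 mod 359.
Repeated squaring: 98^2≡270, 98^4≡23, 98^8≡170, 98^16≡180, 98^32≡90, 98^64≡202 (mod 359).
98^90 = 98^(64+16+8+2) ≡ 133 (mod 359).
Check: 133² = 17689 ≡ 98 (mod 359). The two roots are 133 and 226.

133, 226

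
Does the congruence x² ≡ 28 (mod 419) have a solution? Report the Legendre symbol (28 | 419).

Pull out 2^2: since 419 ≡ 3 (mod 8), (2/419) = -1, so (2/419)^2 = +1.
Reciprocity: 7 ≡ 3 and 419 ≡ 3 (mod 4), so (7/419) = −(419/7).
Reduce top mod 7: now compute (6/7).
Pull out 2: since 7 ≡ 7 (mod 8), (2/7) = +1.
Reciprocity: 3 ≡ 3 and 7 ≡ 3 (mod 4), so (3/7) = −(7/3).
Reduce top mod 3: now compute (1/3).
Reached (1/3) = 1. Collecting the sign flips along the way, the symbol is +1.

1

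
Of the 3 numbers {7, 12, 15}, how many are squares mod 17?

1

(7/17) = -1 → non-residue.
(12/17) = -1 → non-residue.
(15/17) = +1 → QR.
Total quadratic residues among the 3: 1.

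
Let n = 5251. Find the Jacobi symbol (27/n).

Reciprocity: 27 ≡ 3 and 5251 ≡ 3 (mod 4), so (27/5251) = −(5251/27).
Reduce top mod 27: now compute (13/27).
Reciprocity: 13 ≡ 1 and 27 ≡ 3 (mod 4), so (13/27) = +(27/13).
Reduce top mod 13: now compute (1/13).
Reached (1/13) = 1. Collecting the sign flips along the way, the symbol is -1.

-1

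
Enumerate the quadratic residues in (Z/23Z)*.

1,2,3,4,6,8,9,12,13,16,18

Square k = 1,…,11 (k and 23−k give the same square):
1²=1, 2²=4, 3²=9, 4²=16, 5²≡2, 6²≡13, 7²≡3, 8²≡18, 9²≡12, 10²≡8, 11²≡6 (mod 23).
So the quadratic residues mod 23 are {1, 2, 3, 4, 6, 8, 9, 12, 13, 16, 18}.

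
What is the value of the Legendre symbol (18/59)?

Pull out 2: since 59 ≡ 3 (mod 8), (2/59) = -1.
Reciprocity: 9 ≡ 1 and 59 ≡ 3 (mod 4), so (9/59) = +(59/9).
Reduce top mod 9: now compute (5/9).
Reciprocity: 5 ≡ 1 and 9 ≡ 1 (mod 4), so (5/9) = +(9/5).
Reduce top mod 5: now compute (4/5).
Pull out 2^2: since 5 ≡ 5 (mod 8), (2/5) = -1, so (2/5)^2 = +1.
Reached (1/5) = 1. Collecting the sign flips along the way, the symbol is -1.

-1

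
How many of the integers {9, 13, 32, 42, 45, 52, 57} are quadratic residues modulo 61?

6

(9/61) = +1 → QR.
(13/61) = +1 → QR.
(32/61) = -1 → non-residue.
(42/61) = +1 → QR.
(45/61) = +1 → QR.
(52/61) = +1 → QR.
(57/61) = +1 → QR.
Total quadratic residues among the 7: 6.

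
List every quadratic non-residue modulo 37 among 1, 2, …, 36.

2 5 6 8 13 14 15 17 18 19 20 22 23 24 29 31 32 35

Square k = 1,…,18 (k and 37−k give the same square):
1²=1, 2²=4, 3²=9, 4²=16, 5²=25, 6²=36, 7²≡12, 8²≡27, 9²≡7, 10²≡26, 11²≡10, 12²≡33, 13²≡21, 14²≡11, 15²≡3, 16²≡34, 17²≡30, 18²≡28 (mod 37).
The residues are {1, 3, 4, 7, 9, 10, 11, 12, 16, 21, 25, 26, 27, 28, 30, 33, 34, 36}; the non-residues are the remaining 18 nonzero classes.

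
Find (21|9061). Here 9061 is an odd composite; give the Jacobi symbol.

-1

Reciprocity: 21 ≡ 1 and 9061 ≡ 1 (mod 4), so (21/9061) = +(9061/21).
Reduce top mod 21: now compute (10/21).
Pull out 2: since 21 ≡ 5 (mod 8), (2/21) = -1.
Reciprocity: 5 ≡ 1 and 21 ≡ 1 (mod 4), so (5/21) = +(21/5).
Reduce top mod 5: now compute (1/5).
Reached (1/5) = 1. Collecting the sign flips along the way, the symbol is -1.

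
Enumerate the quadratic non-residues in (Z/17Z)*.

Square k = 1,…,8 (k and 17−k give the same square):
1²=1, 2²=4, 3²=9, 4²=16, 5²≡8, 6²≡2, 7²≡15, 8²≡13 (mod 17).
The residues are {1, 2, 4, 8, 9, 13, 15, 16}; the non-residues are the remaining 8 nonzero classes.

3, 5, 6, 7, 10, 11, 12, 14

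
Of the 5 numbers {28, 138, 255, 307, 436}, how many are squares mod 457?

3

(28/457) = +1 → QR.
(138/457) = -1 → non-residue.
(255/457) = -1 → non-residue.
(307/457) = +1 → QR.
(436/457) = +1 → QR.
Total quadratic residues among the 5: 3.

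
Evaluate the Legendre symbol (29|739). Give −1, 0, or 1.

-1

Reciprocity: 29 ≡ 1 and 739 ≡ 3 (mod 4), so (29/739) = +(739/29).
Reduce top mod 29: now compute (14/29).
Pull out 2: since 29 ≡ 5 (mod 8), (2/29) = -1.
Reciprocity: 7 ≡ 3 and 29 ≡ 1 (mod 4), so (7/29) = +(29/7).
Reduce top mod 7: now compute (1/7).
Reached (1/7) = 1. Collecting the sign flips along the way, the symbol is -1.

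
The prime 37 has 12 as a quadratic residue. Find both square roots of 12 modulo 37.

7, 30

37 ≡ 1 (mod 4), so we find a root by search.
Trying successive values, 7² = 49 ≡ 12 (mod 37). The other root is 37 − 7 = 30.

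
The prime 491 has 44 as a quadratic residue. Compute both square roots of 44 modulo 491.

Since 491 ≡ 3 (mod 4), a square root of 44 is 44^((491+1)/4) = 44^123 mod 491.
Repeated squaring: 44^2≡463, 44^4≡293, 44^8≡415, 44^16≡375, 44^32≡199, 44^64≡321 (mod 491).
44^123 = 44^(64+32+16+8+2+1) ≡ 432 (mod 491).
Check: 432² = 186624 ≡ 44 (mod 491). The two roots are 59 and 432.

59, 432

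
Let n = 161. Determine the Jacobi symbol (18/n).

Pull out 2: since 161 ≡ 1 (mod 8), (2/161) = +1.
Reciprocity: 9 ≡ 1 and 161 ≡ 1 (mod 4), so (9/161) = +(161/9).
Reduce top mod 9: now compute (8/9).
Pull out 2^3: since 9 ≡ 1 (mod 8), (2/9) = +1, so (2/9)^3 = +1.
Reached (1/9) = 1. Collecting the sign flips along the way, the symbol is +1.

1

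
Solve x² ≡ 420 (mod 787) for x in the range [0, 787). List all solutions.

77, 710

Since 787 ≡ 3 (mod 4), a square root of 420 is 420^((787+1)/4) = 420^197 mod 787.
Repeated squaring: 420^2≡112, 420^4≡739, 420^8≡730, 420^16≡101, 420^32≡757, 420^64≡113, 420^128≡177 (mod 787).
420^197 = 420^(128+64+4+1) ≡ 77 (mod 787).
Check: 77² = 5929 ≡ 420 (mod 787). The two roots are 77 and 710.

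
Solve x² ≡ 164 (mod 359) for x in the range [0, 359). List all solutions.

40, 319

Since 359 ≡ 3 (mod 4), a square root of 164 is 164^((359+1)/4) = 164^90 mod 359.
Repeated squaring: 164^2≡330, 164^4≡123, 164^8≡51, 164^16≡88, 164^32≡205, 164^64≡22 (mod 359).
164^90 = 164^(64+16+8+2) ≡ 40 (mod 359).
Check: 40² = 1600 ≡ 164 (mod 359). The two roots are 40 and 319.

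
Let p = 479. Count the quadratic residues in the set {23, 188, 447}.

1

(23/479) = +1 → QR.
(188/479) = -1 → non-residue.
(447/479) = -1 → non-residue.
Total quadratic residues among the 3: 1.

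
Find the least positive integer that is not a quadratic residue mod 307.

(2/307) = −1, so 2 is the smallest positive non-residue mod 307.

2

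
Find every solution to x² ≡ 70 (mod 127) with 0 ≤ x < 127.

18, 109

Since 127 ≡ 3 (mod 4), a square root of 70 is 70^((127+1)/4) = 70^32 mod 127.
Repeated squaring: 70^2≡74, 70^4≡15, 70^8≡98, 70^16≡79, 70^32≡18 (mod 127).
70^32 = 70^(32) ≡ 18 (mod 127).
Check: 18² = 324 ≡ 70 (mod 127). The two roots are 18 and 109.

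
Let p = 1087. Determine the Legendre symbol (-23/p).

1

Euler's criterion: (-23/1087) ≡ 1064^543 (mod 1087).
1064^2 ≡ 529 (mod 1087)
1064^4 ≡ 482 (mod 1087)
1064^8 ≡ 793 (mod 1087)
1064^16 ≡ 563 (mod 1087)
1064^32 ≡ 652 (mod 1087)
1064^64 ≡ 87 (mod 1087)
1064^128 ≡ 1047 (mod 1087)
1064^256 ≡ 513 (mod 1087)
1064^512 ≡ 115 (mod 1087)
1064^543 = 1064^(512+16+8+4+2+1) ≡ 1 (mod 1087).
Result is 1, so (-23/1087) = 1.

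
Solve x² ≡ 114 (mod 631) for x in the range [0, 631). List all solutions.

Since 631 ≡ 3 (mod 4), a square root of 114 is 114^((631+1)/4) = 114^158 mod 631.
Repeated squaring: 114^2≡376, 114^4≡32, 114^8≡393, 114^16≡485, 114^32≡493, 114^64≡114, 114^128≡376 (mod 631).
114^158 = 114^(128+16+8+4+2) ≡ 493 (mod 631).
Check: 493² = 243049 ≡ 114 (mod 631). The two roots are 138 and 493.

138, 493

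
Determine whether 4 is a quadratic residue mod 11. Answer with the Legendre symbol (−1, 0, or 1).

1

Pull out 2^2: since 11 ≡ 3 (mod 8), (2/11) = -1, so (2/11)^2 = +1.
Reached (1/11) = 1. Collecting the sign flips along the way, the symbol is +1.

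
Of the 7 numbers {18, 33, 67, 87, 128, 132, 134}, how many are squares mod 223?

4

(18/223) = +1 → QR.
(33/223) = +1 → QR.
(67/223) = -1 → non-residue.
(87/223) = -1 → non-residue.
(128/223) = +1 → QR.
(132/223) = +1 → QR.
(134/223) = -1 → non-residue.
Total quadratic residues among the 7: 4.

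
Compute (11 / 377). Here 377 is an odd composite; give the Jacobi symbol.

1

Reciprocity: 11 ≡ 3 and 377 ≡ 1 (mod 4), so (11/377) = +(377/11).
Reduce top mod 11: now compute (3/11).
Reciprocity: 3 ≡ 3 and 11 ≡ 3 (mod 4), so (3/11) = −(11/3).
Reduce top mod 3: now compute (2/3).
Pull out 2: since 3 ≡ 3 (mod 8), (2/3) = -1.
Reached (1/3) = 1. Collecting the sign flips along the way, the symbol is +1.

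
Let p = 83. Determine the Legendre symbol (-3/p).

-1

First reduce: -3 ≡ 80 (mod 83).
Pull out 2^4: since 83 ≡ 3 (mod 8), (2/83) = -1, so (2/83)^4 = +1.
Reciprocity: 5 ≡ 1 and 83 ≡ 3 (mod 4), so (5/83) = +(83/5).
Reduce top mod 5: now compute (3/5).
Reciprocity: 3 ≡ 3 and 5 ≡ 1 (mod 4), so (3/5) = +(5/3).
Reduce top mod 3: now compute (2/3).
Pull out 2: since 3 ≡ 3 (mod 8), (2/3) = -1.
Reached (1/3) = 1. Collecting the sign flips along the way, the symbol is -1.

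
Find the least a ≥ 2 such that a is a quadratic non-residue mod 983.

5

(2/983) = +1, so 2 is a residue.
(3/983) = +1, so 3 is a residue.
(4/983) = +1, so 4 is a residue.
(5/983) = −1, so 5 is the smallest positive non-residue mod 983.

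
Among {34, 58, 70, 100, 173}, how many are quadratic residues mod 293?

(34/293) = -1 → non-residue.
(58/293) = +1 → QR.
(70/293) = -1 → non-residue.
(100/293) = +1 → QR.
(173/293) = -1 → non-residue.
Total quadratic residues among the 5: 2.

2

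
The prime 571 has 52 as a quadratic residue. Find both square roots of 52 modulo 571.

223, 348

Since 571 ≡ 3 (mod 4), a square root of 52 is 52^((571+1)/4) = 52^143 mod 571.
Repeated squaring: 52^2≡420, 52^4≡532, 52^8≡379, 52^16≡320, 52^32≡191, 52^64≡508, 52^128≡543 (mod 571).
52^143 = 52^(128+8+4+2+1) ≡ 223 (mod 571).
Check: 223² = 49729 ≡ 52 (mod 571). The two roots are 223 and 348.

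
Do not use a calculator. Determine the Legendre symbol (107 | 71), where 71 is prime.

1

Euler's criterion: (107/71) ≡ 36^35 (mod 71).
36^2 ≡ 18 (mod 71)
36^4 ≡ 40 (mod 71)
36^8 ≡ 38 (mod 71)
36^16 ≡ 24 (mod 71)
36^32 ≡ 8 (mod 71)
36^35 = 36^(32+2+1) ≡ 1 (mod 71).
Result is 1, so (107/71) = 1.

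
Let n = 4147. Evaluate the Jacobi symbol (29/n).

0

Reciprocity: 29 ≡ 1 and 4147 ≡ 3 (mod 4), so (29/4147) = +(4147/29).
Reduce top mod 29: now compute (0/29).
Top reduces to 0: gcd > 1, so the symbol is 0.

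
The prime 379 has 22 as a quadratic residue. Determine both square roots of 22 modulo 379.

172, 207

Since 379 ≡ 3 (mod 4), a square root of 22 is 22^((379+1)/4) = 22^95 mod 379.
Repeated squaring: 22^2≡105, 22^4≡34, 22^8≡19, 22^16≡361, 22^32≡324, 22^64≡372 (mod 379).
22^95 = 22^(64+16+8+4+2+1) ≡ 207 (mod 379).
Check: 207² = 42849 ≡ 22 (mod 379). The two roots are 172 and 207.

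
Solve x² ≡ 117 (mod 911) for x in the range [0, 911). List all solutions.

Since 911 ≡ 3 (mod 4), a square root of 117 is 117^((911+1)/4) = 117^228 mod 911.
Repeated squaring: 117^2≡24, 117^4≡576, 117^8≡172, 117^16≡432, 117^32≡780, 117^64≡763, 117^128≡40 (mod 911).
117^228 = 117^(128+64+32+4) ≡ 691 (mod 911).
Check: 691² = 477481 ≡ 117 (mod 911). The two roots are 220 and 691.

220, 691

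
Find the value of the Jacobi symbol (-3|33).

0

First reduce: -3 ≡ 30 (mod 33).
Pull out 2: since 33 ≡ 1 (mod 8), (2/33) = +1.
Reciprocity: 15 ≡ 3 and 33 ≡ 1 (mod 4), so (15/33) = +(33/15).
Reduce top mod 15: now compute (3/15).
Reciprocity: 3 ≡ 3 and 15 ≡ 3 (mod 4), so (3/15) = −(15/3).
Reduce top mod 3: now compute (0/3).
Top reduces to 0: gcd > 1, so the symbol is 0.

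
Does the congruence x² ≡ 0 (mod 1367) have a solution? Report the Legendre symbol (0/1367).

Top reduces to 0: gcd > 1, so the symbol is 0.

0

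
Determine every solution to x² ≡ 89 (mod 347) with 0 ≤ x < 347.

Since 347 ≡ 3 (mod 4), a square root of 89 is 89^((347+1)/4) = 89^87 mod 347.
Repeated squaring: 89^2≡287, 89^4≡130, 89^8≡244, 89^16≡199, 89^32≡43, 89^64≡114 (mod 347).
89^87 = 89^(64+16+4+2+1) ≡ 172 (mod 347).
Check: 172² = 29584 ≡ 89 (mod 347). The two roots are 172 and 175.

172, 175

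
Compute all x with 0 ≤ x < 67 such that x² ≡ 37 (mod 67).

29, 38

Since 67 ≡ 3 (mod 4), a square root of 37 is 37^((67+1)/4) = 37^17 mod 67.
Repeated squaring: 37^2≡29, 37^4≡37, 37^8≡29, 37^16≡37 (mod 67).
37^17 = 37^(16+1) ≡ 29 (mod 67).
Check: 29² = 841 ≡ 37 (mod 67). The two roots are 29 and 38.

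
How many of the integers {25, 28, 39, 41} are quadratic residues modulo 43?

(25/43) = +1 → QR.
(28/43) = -1 → non-residue.
(39/43) = -1 → non-residue.
(41/43) = +1 → QR.
Total quadratic residues among the 4: 2.

2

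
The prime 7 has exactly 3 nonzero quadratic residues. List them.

1 2 4

Square k = 1,…,3 (k and 7−k give the same square):
1²=1, 2²=4, 3²≡2 (mod 7).
So the quadratic residues mod 7 are {1, 2, 4}.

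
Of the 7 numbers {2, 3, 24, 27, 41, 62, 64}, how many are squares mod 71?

5

(2/71) = +1 → QR.
(3/71) = +1 → QR.
(24/71) = +1 → QR.
(27/71) = +1 → QR.
(41/71) = -1 → non-residue.
(62/71) = -1 → non-residue.
(64/71) = +1 → QR.
Total quadratic residues among the 7: 5.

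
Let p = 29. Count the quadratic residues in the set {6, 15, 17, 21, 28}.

(6/29) = +1 → QR.
(15/29) = -1 → non-residue.
(17/29) = -1 → non-residue.
(21/29) = -1 → non-residue.
(28/29) = +1 → QR.
Total quadratic residues among the 5: 2.

2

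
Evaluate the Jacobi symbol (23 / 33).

-1

Reciprocity: 23 ≡ 3 and 33 ≡ 1 (mod 4), so (23/33) = +(33/23).
Reduce top mod 23: now compute (10/23).
Pull out 2: since 23 ≡ 7 (mod 8), (2/23) = +1.
Reciprocity: 5 ≡ 1 and 23 ≡ 3 (mod 4), so (5/23) = +(23/5).
Reduce top mod 5: now compute (3/5).
Reciprocity: 3 ≡ 3 and 5 ≡ 1 (mod 4), so (3/5) = +(5/3).
Reduce top mod 3: now compute (2/3).
Pull out 2: since 3 ≡ 3 (mod 8), (2/3) = -1.
Reached (1/3) = 1. Collecting the sign flips along the way, the symbol is -1.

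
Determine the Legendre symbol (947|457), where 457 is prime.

-1

Euler's criterion: (947/457) ≡ 33^228 (mod 457).
33^2 ≡ 175 (mod 457)
33^4 ≡ 6 (mod 457)
33^8 ≡ 36 (mod 457)
33^16 ≡ 382 (mod 457)
33^32 ≡ 141 (mod 457)
33^64 ≡ 230 (mod 457)
33^128 ≡ 345 (mod 457)
33^228 = 33^(128+64+32+4) ≡ 456 (mod 457).
Result is 456 ≡ −1, so (947/457) = −1.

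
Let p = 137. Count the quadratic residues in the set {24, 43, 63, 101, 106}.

(24/137) = -1 → non-residue.
(43/137) = -1 → non-residue.
(63/137) = +1 → QR.
(101/137) = +1 → QR.
(106/137) = -1 → non-residue.
Total quadratic residues among the 5: 2.

2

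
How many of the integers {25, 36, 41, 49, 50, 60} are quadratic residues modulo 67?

(25/67) = +1 → QR.
(36/67) = +1 → QR.
(41/67) = -1 → non-residue.
(49/67) = +1 → QR.
(50/67) = -1 → non-residue.
(60/67) = +1 → QR.
Total quadratic residues among the 6: 4.

4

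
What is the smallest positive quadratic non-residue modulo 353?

(2/353) = +1, so 2 is a residue.
(3/353) = −1, so 3 is the smallest positive non-residue mod 353.

3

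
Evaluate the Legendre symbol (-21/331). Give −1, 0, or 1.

First reduce: -21 ≡ 310 (mod 331).
Pull out 2: since 331 ≡ 3 (mod 8), (2/331) = -1.
Reciprocity: 155 ≡ 3 and 331 ≡ 3 (mod 4), so (155/331) = −(331/155).
Reduce top mod 155: now compute (21/155).
Reciprocity: 21 ≡ 1 and 155 ≡ 3 (mod 4), so (21/155) = +(155/21).
Reduce top mod 21: now compute (8/21).
Pull out 2^3: since 21 ≡ 5 (mod 8), (2/21) = -1, so (2/21)^3 = -1.
Reached (1/21) = 1. Collecting the sign flips along the way, the symbol is -1.

-1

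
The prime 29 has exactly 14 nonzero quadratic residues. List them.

Square k = 1,…,14 (k and 29−k give the same square):
1²=1, 2²=4, 3²=9, 4²=16, 5²=25, 6²≡7, 7²≡20, 8²≡6, 9²≡23, 10²≡13, 11²≡5, 12²≡28, 13²≡24, 14²≡22 (mod 29).
So the quadratic residues mod 29 are {1, 4, 5, 6, 7, 9, 13, 16, 20, 22, 23, 24, 25, 28}.

1 4 5 6 7 9 13 16 20 22 23 24 25 28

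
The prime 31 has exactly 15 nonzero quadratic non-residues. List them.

3 6 11 12 13 15 17 21 22 23 24 26 27 29 30

Square k = 1,…,15 (k and 31−k give the same square):
1²=1, 2²=4, 3²=9, 4²=16, 5²=25, 6²≡5, 7²≡18, 8²≡2, 9²≡19, 10²≡7, 11²≡28, 12²≡20, 13²≡14, 14²≡10, 15²≡8 (mod 31).
The residues are {1, 2, 4, 5, 7, 8, 9, 10, 14, 16, 18, 19, 20, 25, 28}; the non-residues are the remaining 15 nonzero classes.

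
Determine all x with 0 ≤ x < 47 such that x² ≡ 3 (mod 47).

Since 47 ≡ 3 (mod 4), a square root of 3 is 3^((47+1)/4) = 3^12 mod 47.
Repeated squaring: 3^2≡9, 3^4≡34, 3^8≡28 (mod 47).
3^12 = 3^(8+4) ≡ 12 (mod 47).
Check: 12² = 144 ≡ 3 (mod 47). The two roots are 12 and 35.

12, 35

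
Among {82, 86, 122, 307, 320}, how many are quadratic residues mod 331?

(82/331) = +1 → QR.
(86/331) = -1 → non-residue.
(122/331) = +1 → QR.
(307/331) = -1 → non-residue.
(320/331) = +1 → QR.
Total quadratic residues among the 5: 3.

3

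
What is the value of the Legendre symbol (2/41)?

Pull out 2: since 41 ≡ 1 (mod 8), (2/41) = +1.
Reached (1/41) = 1. Collecting the sign flips along the way, the symbol is +1.

1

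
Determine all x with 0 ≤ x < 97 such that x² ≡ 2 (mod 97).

97 ≡ 1 (mod 4), so we find a root by search.
Trying successive values, 14² = 196 ≡ 2 (mod 97). The other root is 97 − 14 = 83.

14, 83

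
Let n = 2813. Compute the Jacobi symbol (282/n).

-1

Pull out 2: since 2813 ≡ 5 (mod 8), (2/2813) = -1.
Reciprocity: 141 ≡ 1 and 2813 ≡ 1 (mod 4), so (141/2813) = +(2813/141).
Reduce top mod 141: now compute (134/141).
Pull out 2: since 141 ≡ 5 (mod 8), (2/141) = -1.
Reciprocity: 67 ≡ 3 and 141 ≡ 1 (mod 4), so (67/141) = +(141/67).
Reduce top mod 67: now compute (7/67).
Reciprocity: 7 ≡ 3 and 67 ≡ 3 (mod 4), so (7/67) = −(67/7).
Reduce top mod 7: now compute (4/7).
Pull out 2^2: since 7 ≡ 7 (mod 8), (2/7) = +1, so (2/7)^2 = +1.
Reached (1/7) = 1. Collecting the sign flips along the way, the symbol is -1.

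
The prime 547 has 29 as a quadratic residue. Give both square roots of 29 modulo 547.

Since 547 ≡ 3 (mod 4), a square root of 29 is 29^((547+1)/4) = 29^137 mod 547.
Repeated squaring: 29^2≡294, 29^4≡10, 29^8≡100, 29^16≡154, 29^32≡195, 29^64≡282, 29^128≡209 (mod 547).
29^137 = 29^(128+8+1) ≡ 24 (mod 547).
Check: 24² = 576 ≡ 29 (mod 547). The two roots are 24 and 523.

24, 523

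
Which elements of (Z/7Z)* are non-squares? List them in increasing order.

3 5 6

Square k = 1,…,3 (k and 7−k give the same square):
1²=1, 2²=4, 3²≡2 (mod 7).
The residues are {1, 2, 4}; the non-residues are the remaining 3 nonzero classes.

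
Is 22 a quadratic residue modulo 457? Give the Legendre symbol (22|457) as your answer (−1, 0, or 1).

Pull out 2: since 457 ≡ 1 (mod 8), (2/457) = +1.
Reciprocity: 11 ≡ 3 and 457 ≡ 1 (mod 4), so (11/457) = +(457/11).
Reduce top mod 11: now compute (6/11).
Pull out 2: since 11 ≡ 3 (mod 8), (2/11) = -1.
Reciprocity: 3 ≡ 3 and 11 ≡ 3 (mod 4), so (3/11) = −(11/3).
Reduce top mod 3: now compute (2/3).
Pull out 2: since 3 ≡ 3 (mod 8), (2/3) = -1.
Reached (1/3) = 1. Collecting the sign flips along the way, the symbol is -1.

-1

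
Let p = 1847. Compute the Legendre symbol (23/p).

1

Reciprocity: 23 ≡ 3 and 1847 ≡ 3 (mod 4), so (23/1847) = −(1847/23).
Reduce top mod 23: now compute (7/23).
Reciprocity: 7 ≡ 3 and 23 ≡ 3 (mod 4), so (7/23) = −(23/7).
Reduce top mod 7: now compute (2/7).
Pull out 2: since 7 ≡ 7 (mod 8), (2/7) = +1.
Reached (1/7) = 1. Collecting the sign flips along the way, the symbol is +1.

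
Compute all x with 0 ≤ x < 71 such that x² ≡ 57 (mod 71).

Since 71 ≡ 3 (mod 4), a square root of 57 is 57^((71+1)/4) = 57^18 mod 71.
Repeated squaring: 57^2≡54, 57^4≡5, 57^8≡25, 57^16≡57 (mod 71).
57^18 = 57^(16+2) ≡ 25 (mod 71).
Check: 25² = 625 ≡ 57 (mod 71). The two roots are 25 and 46.

25, 46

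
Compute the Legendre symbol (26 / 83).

1

Euler's criterion: (26/83) ≡ 26^41 (mod 83).
26^2 ≡ 12 (mod 83)
26^4 ≡ 61 (mod 83)
26^8 ≡ 69 (mod 83)
26^16 ≡ 30 (mod 83)
26^32 ≡ 70 (mod 83)
26^41 = 26^(32+8+1) ≡ 1 (mod 83).
Result is 1, so (26/83) = 1.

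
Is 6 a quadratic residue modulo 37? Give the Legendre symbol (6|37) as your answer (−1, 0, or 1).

Pull out 2: since 37 ≡ 5 (mod 8), (2/37) = -1.
Reciprocity: 3 ≡ 3 and 37 ≡ 1 (mod 4), so (3/37) = +(37/3).
Reduce top mod 3: now compute (1/3).
Reached (1/3) = 1. Collecting the sign flips along the way, the symbol is -1.

-1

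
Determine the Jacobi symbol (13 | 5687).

Reciprocity: 13 ≡ 1 and 5687 ≡ 3 (mod 4), so (13/5687) = +(5687/13).
Reduce top mod 13: now compute (6/13).
Pull out 2: since 13 ≡ 5 (mod 8), (2/13) = -1.
Reciprocity: 3 ≡ 3 and 13 ≡ 1 (mod 4), so (3/13) = +(13/3).
Reduce top mod 3: now compute (1/3).
Reached (1/3) = 1. Collecting the sign flips along the way, the symbol is -1.

-1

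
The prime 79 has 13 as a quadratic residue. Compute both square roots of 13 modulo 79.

31, 48

Since 79 ≡ 3 (mod 4), a square root of 13 is 13^((79+1)/4) = 13^20 mod 79.
Repeated squaring: 13^2≡11, 13^4≡42, 13^8≡26, 13^16≡44 (mod 79).
13^20 = 13^(16+4) ≡ 31 (mod 79).
Check: 31² = 961 ≡ 13 (mod 79). The two roots are 31 and 48.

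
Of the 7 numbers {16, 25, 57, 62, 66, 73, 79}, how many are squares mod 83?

(16/83) = +1 → QR.
(25/83) = +1 → QR.
(57/83) = -1 → non-residue.
(62/83) = -1 → non-residue.
(66/83) = -1 → non-residue.
(73/83) = -1 → non-residue.
(79/83) = -1 → non-residue.
Total quadratic residues among the 7: 2.

2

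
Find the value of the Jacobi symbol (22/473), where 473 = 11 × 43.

Pull out 2: since 473 ≡ 1 (mod 8), (2/473) = +1.
Reciprocity: 11 ≡ 3 and 473 ≡ 1 (mod 4), so (11/473) = +(473/11).
Reduce top mod 11: now compute (0/11).
Top reduces to 0: gcd > 1, so the symbol is 0.

0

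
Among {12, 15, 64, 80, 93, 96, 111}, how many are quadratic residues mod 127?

2

(12/127) = -1 → non-residue.
(15/127) = +1 → QR.
(64/127) = +1 → QR.
(80/127) = -1 → non-residue.
(93/127) = -1 → non-residue.
(96/127) = -1 → non-residue.
(111/127) = -1 → non-residue.
Total quadratic residues among the 7: 2.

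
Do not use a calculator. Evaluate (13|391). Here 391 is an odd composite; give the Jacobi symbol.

Reciprocity: 13 ≡ 1 and 391 ≡ 3 (mod 4), so (13/391) = +(391/13).
Reduce top mod 13: now compute (1/13).
Reached (1/13) = 1. Collecting the sign flips along the way, the symbol is +1.

1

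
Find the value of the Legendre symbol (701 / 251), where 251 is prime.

-1

Euler's criterion: (701/251) ≡ 199^125 (mod 251).
199^2 ≡ 194 (mod 251)
199^4 ≡ 237 (mod 251)
199^8 ≡ 196 (mod 251)
199^16 ≡ 13 (mod 251)
199^32 ≡ 169 (mod 251)
199^64 ≡ 198 (mod 251)
199^125 = 199^(64+32+16+8+4+1) ≡ 250 (mod 251).
Result is 250 ≡ −1, so (701/251) = −1.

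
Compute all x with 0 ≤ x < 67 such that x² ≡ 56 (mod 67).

18, 49

Since 67 ≡ 3 (mod 4), a square root of 56 is 56^((67+1)/4) = 56^17 mod 67.
Repeated squaring: 56^2≡54, 56^4≡35, 56^8≡19, 56^16≡26 (mod 67).
56^17 = 56^(16+1) ≡ 49 (mod 67).
Check: 49² = 2401 ≡ 56 (mod 67). The two roots are 18 and 49.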